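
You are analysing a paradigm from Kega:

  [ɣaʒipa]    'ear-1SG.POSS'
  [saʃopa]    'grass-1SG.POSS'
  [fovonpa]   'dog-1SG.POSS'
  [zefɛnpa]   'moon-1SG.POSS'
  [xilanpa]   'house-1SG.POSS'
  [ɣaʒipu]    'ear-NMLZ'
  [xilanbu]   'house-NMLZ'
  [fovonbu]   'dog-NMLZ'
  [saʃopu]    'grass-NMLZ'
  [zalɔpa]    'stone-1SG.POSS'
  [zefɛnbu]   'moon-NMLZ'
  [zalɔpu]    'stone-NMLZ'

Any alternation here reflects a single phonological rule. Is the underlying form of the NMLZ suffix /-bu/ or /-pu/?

The NMLZ morpheme has two allomorphs, [-bu] and [-pu].
The 1SG.POSS suffix, which begins with [p], is invariant after every stem; so [p] is not altered by any rule here.
The NMLZ suffix is therefore /-bu/ underlyingly, with post-vocalic devoicing: voiced stops become voiceless after a vowel.

/-bu/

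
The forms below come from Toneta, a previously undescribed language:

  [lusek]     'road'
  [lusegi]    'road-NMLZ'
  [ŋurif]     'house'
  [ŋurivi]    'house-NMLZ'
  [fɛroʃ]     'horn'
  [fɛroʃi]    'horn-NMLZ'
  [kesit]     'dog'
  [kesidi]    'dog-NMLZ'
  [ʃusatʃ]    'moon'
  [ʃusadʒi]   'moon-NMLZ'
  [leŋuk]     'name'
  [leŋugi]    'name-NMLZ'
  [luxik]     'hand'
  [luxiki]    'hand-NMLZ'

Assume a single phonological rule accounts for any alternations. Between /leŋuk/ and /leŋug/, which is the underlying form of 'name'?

/leŋug/

In [leŋuk] and [leŋugi] the final segment of 'name' alternates: [k] ~ [g].
The stem 'hand' ([luxik], [luxiki]) shows [k] unchanged in both environments, so [k] cannot be basic with [g] derived before the NMLZ suffix.
Therefore /g/ is basic and [k] is derived by word-final obstruent devoicing (voiced obstruents become voiceless word-finally).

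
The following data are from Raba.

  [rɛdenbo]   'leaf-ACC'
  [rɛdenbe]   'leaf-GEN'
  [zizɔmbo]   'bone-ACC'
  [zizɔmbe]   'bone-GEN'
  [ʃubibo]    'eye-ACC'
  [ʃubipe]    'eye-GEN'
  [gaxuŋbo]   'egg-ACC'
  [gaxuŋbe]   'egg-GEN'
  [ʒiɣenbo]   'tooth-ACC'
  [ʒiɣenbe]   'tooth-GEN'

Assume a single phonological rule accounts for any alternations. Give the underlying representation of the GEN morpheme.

/-pe/

The GEN suffix surfaces as [-be] and [-pe], depending on the final segment of the stem.
The ACC suffix, which begins with [b], is invariant after every stem; so [b] is not altered by any rule here.
So the underlying form is /-pe/, and voiceless stops become voiced after a nasal.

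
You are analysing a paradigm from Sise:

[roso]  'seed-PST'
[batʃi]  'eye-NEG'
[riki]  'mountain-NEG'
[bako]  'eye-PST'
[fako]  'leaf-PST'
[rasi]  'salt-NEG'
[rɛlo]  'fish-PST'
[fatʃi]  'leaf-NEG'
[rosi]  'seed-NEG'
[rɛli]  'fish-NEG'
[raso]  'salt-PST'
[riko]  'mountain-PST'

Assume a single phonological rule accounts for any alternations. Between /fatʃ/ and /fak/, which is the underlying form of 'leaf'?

In [fatʃi] and [fako] the final segment of 'leaf' alternates: [tʃ] ~ [k].
Compare 'mountain', with invariant [k] in [riki] and [riko]: an analysis with underlying /k/ and a rule producing [tʃ] before the NEG suffix would wrongly predict alternation here too.
The underlying segment must be /tʃ/; palato-alveolar /tʃ/ becomes [k] when no front vowel follows, yielding [k] there.

/fatʃ/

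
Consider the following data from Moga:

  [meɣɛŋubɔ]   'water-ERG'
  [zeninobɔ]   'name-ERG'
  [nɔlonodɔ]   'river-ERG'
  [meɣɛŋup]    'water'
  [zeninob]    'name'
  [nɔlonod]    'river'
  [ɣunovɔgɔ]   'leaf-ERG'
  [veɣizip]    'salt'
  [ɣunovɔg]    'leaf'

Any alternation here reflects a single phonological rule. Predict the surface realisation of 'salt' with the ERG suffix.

[veɣizibɔ]

The stem for 'water' ends in [b] in [meɣɛŋubɔ] but [p] in [meɣɛŋup].
Compare 'name', with invariant [b] in [zeninobɔ] and [zeninob]: an analysis with underlying /b/ and a rule producing [p] in isolation would wrongly predict alternation here too.
The underlying segment must be /p/; voiceless stops become voiced between vowels, yielding [b] there.
From [veɣizip] the stem 'salt' is /veɣizip/; between vowels this yields [veɣizibɔ].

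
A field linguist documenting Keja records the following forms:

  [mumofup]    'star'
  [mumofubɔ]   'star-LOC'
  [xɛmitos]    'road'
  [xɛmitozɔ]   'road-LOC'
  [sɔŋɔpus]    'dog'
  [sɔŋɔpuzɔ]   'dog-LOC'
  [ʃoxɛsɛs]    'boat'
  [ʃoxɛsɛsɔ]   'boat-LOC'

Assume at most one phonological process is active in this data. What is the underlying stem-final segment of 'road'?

'road' shows [s] ~ [z] at the end of the stem ([xɛmitos] vs [xɛmitozɔ]).
The stem 'boat' ([ʃoxɛsɛs], [ʃoxɛsɛsɔ]) shows [s] unchanged in both environments, so [s] cannot be basic with [z] derived before the LOC suffix.
The underlying segment must be /z/; voiced obstruents become voiceless word-finally, yielding [s] there.

/z/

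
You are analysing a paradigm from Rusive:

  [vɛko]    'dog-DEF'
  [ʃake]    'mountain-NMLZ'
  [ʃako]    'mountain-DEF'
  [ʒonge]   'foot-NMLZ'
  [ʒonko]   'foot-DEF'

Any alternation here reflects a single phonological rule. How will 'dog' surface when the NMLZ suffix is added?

[vɛke]

The NMLZ suffix surfaces as [-ge] and [-ke], depending on the final segment of the stem.
By contrast the DEF suffix keeps its initial [k] throughout — that segment must be underlying.
So the underlying form is /-ge/, and voiced stops become voiceless after a vowel.
After 'dog', which ends in a vowel, the suffix surfaces as [-ke], giving [vɛke].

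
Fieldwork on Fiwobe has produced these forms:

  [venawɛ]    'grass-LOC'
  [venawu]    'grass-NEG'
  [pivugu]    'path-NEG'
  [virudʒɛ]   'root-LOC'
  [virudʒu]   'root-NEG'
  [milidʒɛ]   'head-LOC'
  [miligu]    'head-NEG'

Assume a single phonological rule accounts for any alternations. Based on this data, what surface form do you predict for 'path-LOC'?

[pivudʒɛ]

'head' shows [dʒ] ~ [g] at the end of the stem ([milidʒɛ] vs [miligu]).
If /dʒ/ were underlying and a rule turned it into [g] before the NEG suffix, 'root' would also alternate; but it has [dʒ] in both [virudʒɛ] and [virudʒu].
The underlying segment must be /g/; /g/ becomes palato-alveolar [dʒ] before a front vowel, yielding [dʒ] there.
From [pivugu] the stem 'path' is /pivug/; before a front vowel this yields [pivudʒɛ].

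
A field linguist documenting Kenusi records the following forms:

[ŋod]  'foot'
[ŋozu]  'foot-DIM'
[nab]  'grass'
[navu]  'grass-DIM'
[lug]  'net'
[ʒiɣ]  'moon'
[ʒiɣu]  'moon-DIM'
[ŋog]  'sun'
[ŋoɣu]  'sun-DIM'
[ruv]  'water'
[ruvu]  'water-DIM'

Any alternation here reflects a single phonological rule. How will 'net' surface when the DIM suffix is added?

The stem for 'sun' ends in [g] in [ŋog] but [ɣ] in [ŋoɣu].
If /ɣ/ were underlying and a rule turned it into [g] in isolation, 'moon' would also alternate; but it has [ɣ] in both [ʒiɣ] and [ʒiɣu].
The underlying segment must be /g/; voiced stops become fricatives between vowels, yielding [ɣ] there.
The one attested form of 'net', [lug], shows underlying /lug/. Applying the same rule between vowels gives [luɣu].

[luɣu]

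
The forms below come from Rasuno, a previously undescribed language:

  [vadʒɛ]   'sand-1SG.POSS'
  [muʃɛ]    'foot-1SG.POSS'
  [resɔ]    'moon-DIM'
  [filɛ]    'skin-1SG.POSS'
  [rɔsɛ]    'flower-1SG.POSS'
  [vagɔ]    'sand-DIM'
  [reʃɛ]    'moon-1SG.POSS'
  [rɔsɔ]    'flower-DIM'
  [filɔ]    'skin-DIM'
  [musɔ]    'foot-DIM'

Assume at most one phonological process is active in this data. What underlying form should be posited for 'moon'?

In [reʃɛ] and [resɔ] the final segment of 'moon' alternates: [ʃ] ~ [s].
The stem 'flower' ([rɔsɛ], [rɔsɔ]) shows [s] unchanged in both environments, so [s] cannot be basic with [ʃ] derived before the 1SG.POSS suffix.
The underlying segment must be /ʃ/; palato-alveolar /dʒ/ and /ʃ/ become [g] and [s] when no front vowel follows, yielding [s] there.

/reʃ/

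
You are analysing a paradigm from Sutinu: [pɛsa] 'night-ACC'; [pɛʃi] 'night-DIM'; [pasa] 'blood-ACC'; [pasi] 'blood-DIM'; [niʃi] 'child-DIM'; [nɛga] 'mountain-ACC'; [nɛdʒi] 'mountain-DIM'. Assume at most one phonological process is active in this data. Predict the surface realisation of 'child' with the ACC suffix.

[nisa]

In [pɛsa] and [pɛʃi] the final segment of 'night' alternates: [s] ~ [ʃ].
But 'blood' keeps [s] in both environments ([pasa], [pasi]), so there is no rule changing /s/ to [ʃ] before the DIM suffix.
So /ʃ/ is underlying, and a rule of depalatalization — palato-alveolar /dʒ/ and /ʃ/ become [g] and [s] when no front vowel follows — gives [s].
From [niʃi] the stem 'child' is /niʃ/; when no front vowel follows this yields [nisa].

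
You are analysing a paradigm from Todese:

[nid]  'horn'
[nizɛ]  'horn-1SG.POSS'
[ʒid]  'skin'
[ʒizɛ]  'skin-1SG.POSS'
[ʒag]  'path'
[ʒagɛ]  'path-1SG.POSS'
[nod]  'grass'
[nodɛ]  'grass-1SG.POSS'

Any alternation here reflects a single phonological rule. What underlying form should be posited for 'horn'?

/niz/

The root 'horn' surfaces as [nid] and [nizɛ], with a stem-final [d] ~ [z] alternation.
The stem 'grass' ([nod], [nodɛ]) shows [d] unchanged in both environments, so [d] cannot be basic with [z] derived before the 1SG.POSS suffix.
Therefore /z/ is basic and [d] is derived by word-final hardening (voiced fricatives become stops word-finally).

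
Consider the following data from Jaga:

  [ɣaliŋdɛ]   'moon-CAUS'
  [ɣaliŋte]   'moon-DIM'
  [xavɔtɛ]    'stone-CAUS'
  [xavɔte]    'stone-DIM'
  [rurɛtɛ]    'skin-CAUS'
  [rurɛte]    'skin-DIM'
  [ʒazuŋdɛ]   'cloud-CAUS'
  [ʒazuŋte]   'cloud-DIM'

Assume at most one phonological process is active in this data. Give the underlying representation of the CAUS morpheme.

/-dɛ/

The CAUS morpheme has two allomorphs, [-dɛ] and [-tɛ].
By contrast the DIM suffix keeps its initial [t] throughout — that segment must be underlying.
So the underlying form is /-dɛ/, and voiced stops become voiceless after a vowel.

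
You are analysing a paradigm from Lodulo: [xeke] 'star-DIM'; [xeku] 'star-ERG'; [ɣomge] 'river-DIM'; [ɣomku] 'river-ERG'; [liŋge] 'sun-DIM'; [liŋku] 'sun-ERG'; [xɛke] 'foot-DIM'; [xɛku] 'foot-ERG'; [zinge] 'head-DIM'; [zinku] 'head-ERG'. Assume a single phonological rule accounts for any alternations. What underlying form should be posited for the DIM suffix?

The DIM suffix surfaces as [-ge] and [-ke], depending on the final segment of the stem.
The ERG suffix, which begins with [k], is invariant after every stem; so [k] is not altered by any rule here.
So the underlying form is /-ge/, and voiced stops become voiceless after a vowel.

/-ge/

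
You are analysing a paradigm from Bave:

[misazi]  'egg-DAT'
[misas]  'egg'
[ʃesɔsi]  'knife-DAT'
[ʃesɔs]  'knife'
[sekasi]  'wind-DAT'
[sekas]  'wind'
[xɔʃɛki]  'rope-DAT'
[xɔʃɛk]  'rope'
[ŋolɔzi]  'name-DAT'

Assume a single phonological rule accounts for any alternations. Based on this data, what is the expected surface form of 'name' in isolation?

The root 'egg' surfaces as [misazi] and [misas], with a stem-final [z] ~ [s] alternation.
The stem 'knife' ([ʃesɔsi], [ʃesɔs]) shows [s] unchanged in both environments, so [s] cannot be basic with [z] derived before the DAT suffix.
The underlying segment must be /z/; voiced obstruents become voiceless word-finally, yielding [s] there.
The one attested form of 'name', [ŋolɔzi], shows underlying /ŋolɔz/. Applying the same rule word-finally gives [ŋolɔs].

[ŋolɔs]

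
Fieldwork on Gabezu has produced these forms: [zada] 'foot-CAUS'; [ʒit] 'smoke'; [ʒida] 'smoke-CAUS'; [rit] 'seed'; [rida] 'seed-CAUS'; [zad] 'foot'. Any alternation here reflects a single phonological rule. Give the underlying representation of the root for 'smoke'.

The root 'smoke' surfaces as [ʒida] and [ʒit], with a stem-final [d] ~ [t] alternation.
If /d/ were underlying and a rule turned it into [t] in isolation, 'foot' would also alternate; but it has [d] in both [zada] and [zad].
Therefore /t/ is basic and [d] is derived by intervocalic voicing (voiceless stops become voiced between vowels).

/ʒit/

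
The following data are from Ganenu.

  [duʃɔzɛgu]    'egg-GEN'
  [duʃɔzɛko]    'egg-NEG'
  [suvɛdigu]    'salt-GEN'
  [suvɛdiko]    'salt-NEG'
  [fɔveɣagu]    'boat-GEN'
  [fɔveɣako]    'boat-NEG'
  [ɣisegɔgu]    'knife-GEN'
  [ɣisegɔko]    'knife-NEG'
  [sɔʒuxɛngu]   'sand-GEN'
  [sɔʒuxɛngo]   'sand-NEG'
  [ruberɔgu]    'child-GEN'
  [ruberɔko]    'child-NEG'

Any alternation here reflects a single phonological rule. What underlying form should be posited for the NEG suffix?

/-ko/

The NEG suffix surfaces as [-go] and [-ko], depending on the final segment of the stem.
The GEN suffix, which begins with [g], is invariant after every stem; so [g] is not altered by any rule here.
So the underlying form is /-ko/, and voiceless stops become voiced after a nasal.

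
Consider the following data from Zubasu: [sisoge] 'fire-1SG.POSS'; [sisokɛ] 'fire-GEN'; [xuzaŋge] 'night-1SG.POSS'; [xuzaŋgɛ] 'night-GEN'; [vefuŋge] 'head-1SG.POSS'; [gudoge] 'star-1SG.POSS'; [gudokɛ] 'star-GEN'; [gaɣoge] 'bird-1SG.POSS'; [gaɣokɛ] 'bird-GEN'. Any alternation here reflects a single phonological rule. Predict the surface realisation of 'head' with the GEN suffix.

The GEN suffix surfaces as [-gɛ] and [-kɛ], depending on the final segment of the stem.
By contrast the 1SG.POSS suffix keeps its initial [g] throughout — that segment must be underlying.
The GEN suffix is therefore /-kɛ/ underlyingly, with post-nasal voicing: voiceless stops become voiced after a nasal.
After 'head', which ends in a nasal, the suffix surfaces as [-gɛ], giving [vefuŋgɛ].

[vefuŋgɛ]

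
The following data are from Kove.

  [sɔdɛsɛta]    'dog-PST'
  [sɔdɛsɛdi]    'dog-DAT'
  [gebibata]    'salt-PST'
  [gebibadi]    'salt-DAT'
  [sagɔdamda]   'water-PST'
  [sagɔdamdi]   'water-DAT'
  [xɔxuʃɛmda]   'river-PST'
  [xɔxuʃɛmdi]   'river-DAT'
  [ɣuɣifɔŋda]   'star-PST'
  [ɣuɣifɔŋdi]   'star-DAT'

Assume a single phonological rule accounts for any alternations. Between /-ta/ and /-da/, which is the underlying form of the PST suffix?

The PST morpheme has two allomorphs, [-da] and [-ta].
The DAT suffix, which begins with [d], is invariant after every stem; so [d] is not altered by any rule here.
The PST suffix is therefore /-ta/ underlyingly, with post-nasal voicing: voiceless stops become voiced after a nasal.

/-ta/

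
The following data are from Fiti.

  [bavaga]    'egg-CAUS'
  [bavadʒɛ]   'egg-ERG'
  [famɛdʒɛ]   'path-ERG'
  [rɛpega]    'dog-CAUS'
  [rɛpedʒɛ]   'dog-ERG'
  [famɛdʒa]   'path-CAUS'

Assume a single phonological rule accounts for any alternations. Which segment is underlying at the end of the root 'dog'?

The stem for 'dog' ends in [dʒ] in [rɛpedʒɛ] but [g] in [rɛpega].
But 'path' keeps [dʒ] in both environments ([famɛdʒɛ], [famɛdʒa]), so there is no rule changing /dʒ/ to [g] before the CAUS suffix.
The underlying segment must be /g/; /g/ becomes palato-alveolar [dʒ] before a front vowel, yielding [dʒ] there.

/g/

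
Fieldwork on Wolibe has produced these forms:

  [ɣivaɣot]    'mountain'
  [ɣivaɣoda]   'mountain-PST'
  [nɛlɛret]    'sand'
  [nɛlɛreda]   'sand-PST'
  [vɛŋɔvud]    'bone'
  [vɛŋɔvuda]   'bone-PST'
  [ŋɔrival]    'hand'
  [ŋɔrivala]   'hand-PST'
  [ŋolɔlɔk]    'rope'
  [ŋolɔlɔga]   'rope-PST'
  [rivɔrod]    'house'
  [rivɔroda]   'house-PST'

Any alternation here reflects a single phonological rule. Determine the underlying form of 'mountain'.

/ɣivaɣot/

The root 'mountain' surfaces as [ɣivaɣot] and [ɣivaɣoda], with a stem-final [t] ~ [d] alternation.
The stem 'bone' ([vɛŋɔvud], [vɛŋɔvuda]) shows [d] unchanged in both environments, so [d] cannot be basic with [t] derived in isolation.
The alternation reflects intervocalic voicing: voiceless stops become voiced between vowels. /t/ is underlying.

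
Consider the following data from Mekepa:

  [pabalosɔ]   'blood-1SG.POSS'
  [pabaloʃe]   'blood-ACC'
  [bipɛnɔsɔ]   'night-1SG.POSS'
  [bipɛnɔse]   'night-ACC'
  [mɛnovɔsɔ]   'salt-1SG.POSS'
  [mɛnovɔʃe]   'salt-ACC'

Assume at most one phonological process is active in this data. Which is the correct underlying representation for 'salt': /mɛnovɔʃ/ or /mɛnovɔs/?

/mɛnovɔʃ/

The root 'salt' surfaces as [mɛnovɔsɔ] and [mɛnovɔʃe], with a stem-final [s] ~ [ʃ] alternation.
Compare 'night', with invariant [s] in [bipɛnɔsɔ] and [bipɛnɔse]: an analysis with underlying /s/ and a rule producing [ʃ] before the ACC suffix would wrongly predict alternation here too.
Therefore /ʃ/ is basic and [s] is derived by depalatalization (palato-alveolar /ʃ/ becomes [s] when no front vowel follows).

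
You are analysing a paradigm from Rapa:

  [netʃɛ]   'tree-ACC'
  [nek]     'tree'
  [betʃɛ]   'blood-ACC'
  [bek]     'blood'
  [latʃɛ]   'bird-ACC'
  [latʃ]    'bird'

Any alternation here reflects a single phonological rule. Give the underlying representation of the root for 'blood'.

'blood' shows [tʃ] ~ [k] at the end of the stem ([betʃɛ] vs [bek]).
Compare 'bird', with invariant [tʃ] in [latʃɛ] and [latʃ]: an analysis with underlying /tʃ/ and a rule producing [k] in isolation would wrongly predict alternation here too.
The underlying segment must be /k/; /k/ becomes palato-alveolar [tʃ] before a front vowel, yielding [tʃ] there.
Hence 'blood' is /bek/ underlyingly.

/bek/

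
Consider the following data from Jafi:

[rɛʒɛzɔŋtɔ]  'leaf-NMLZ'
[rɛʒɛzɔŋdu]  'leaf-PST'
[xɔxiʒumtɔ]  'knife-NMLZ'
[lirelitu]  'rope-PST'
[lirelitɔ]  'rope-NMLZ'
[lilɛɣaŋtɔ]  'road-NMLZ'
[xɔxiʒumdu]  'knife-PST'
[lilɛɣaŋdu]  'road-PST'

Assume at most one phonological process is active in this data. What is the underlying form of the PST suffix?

The PST morpheme has two allomorphs, [-du] and [-tu].
By contrast the NMLZ suffix keeps its initial [t] throughout — that segment must be underlying.
The PST suffix is therefore /-du/ underlyingly, with post-vocalic devoicing: voiced stops become voiceless after a vowel.

/-du/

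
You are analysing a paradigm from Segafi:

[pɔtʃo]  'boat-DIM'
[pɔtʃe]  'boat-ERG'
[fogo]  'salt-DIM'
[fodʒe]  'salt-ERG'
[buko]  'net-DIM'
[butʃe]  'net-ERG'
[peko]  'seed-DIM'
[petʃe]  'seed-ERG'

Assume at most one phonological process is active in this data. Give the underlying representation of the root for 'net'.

/buk/

'net' shows [k] ~ [tʃ] at the end of the stem ([buko] vs [butʃe]).
If /tʃ/ were underlying and a rule turned it into [k] before the DIM suffix, 'boat' would also alternate; but it has [tʃ] in both [pɔtʃo] and [pɔtʃe].
The underlying segment must be /k/; /k/ and /g/ become palato-alveolar [tʃ] and [dʒ] before a front vowel, yielding [tʃ] there.
So 'net' = /buk/.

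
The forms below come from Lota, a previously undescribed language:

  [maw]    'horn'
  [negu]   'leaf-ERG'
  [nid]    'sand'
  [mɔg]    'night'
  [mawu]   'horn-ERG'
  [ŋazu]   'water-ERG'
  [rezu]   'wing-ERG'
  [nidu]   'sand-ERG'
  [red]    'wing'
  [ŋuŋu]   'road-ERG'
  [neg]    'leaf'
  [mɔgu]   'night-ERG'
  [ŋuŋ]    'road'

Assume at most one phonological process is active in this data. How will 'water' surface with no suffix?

The root 'wing' surfaces as [red] and [rezu], with a stem-final [d] ~ [z] alternation.
Compare 'sand', with invariant [d] in [nid] and [nidu]: an analysis with underlying /d/ and a rule producing [z] before the ERG suffix would wrongly predict alternation here too.
The underlying segment must be /z/; voiced fricatives become stops word-finally, yielding [d] there.
The one attested form of 'water', [ŋazu], shows underlying /ŋaz/. Applying the same rule word-finally gives [ŋad].

[ŋad]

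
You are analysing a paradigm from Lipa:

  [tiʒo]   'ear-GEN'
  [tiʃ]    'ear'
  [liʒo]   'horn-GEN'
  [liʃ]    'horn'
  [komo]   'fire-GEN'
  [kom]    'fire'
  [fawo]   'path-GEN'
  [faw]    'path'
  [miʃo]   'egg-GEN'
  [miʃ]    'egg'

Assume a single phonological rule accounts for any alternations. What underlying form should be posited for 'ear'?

/tiʒ/

The root 'ear' surfaces as [tiʒo] and [tiʃ], with a stem-final [ʒ] ~ [ʃ] alternation.
But 'egg' keeps [ʃ] in both environments ([miʃo], [miʃ]), so there is no rule changing /ʃ/ to [ʒ] before the GEN suffix.
The underlying segment must be /ʒ/; voiced obstruents become voiceless word-finally, yielding [ʃ] there.
So 'ear' = /tiʒ/.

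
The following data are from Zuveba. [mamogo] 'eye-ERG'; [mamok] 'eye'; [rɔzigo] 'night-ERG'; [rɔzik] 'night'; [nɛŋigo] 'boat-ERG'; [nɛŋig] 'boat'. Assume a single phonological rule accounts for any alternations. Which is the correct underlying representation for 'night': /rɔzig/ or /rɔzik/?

The stem for 'night' ends in [g] in [rɔzigo] but [k] in [rɔzik].
But 'boat' keeps [g] in both environments ([nɛŋigo], [nɛŋig]), so there is no rule changing /g/ to [k] in isolation.
Therefore /k/ is basic and [g] is derived by intervocalic voicing (voiceless stops become voiced between vowels).

/rɔzik/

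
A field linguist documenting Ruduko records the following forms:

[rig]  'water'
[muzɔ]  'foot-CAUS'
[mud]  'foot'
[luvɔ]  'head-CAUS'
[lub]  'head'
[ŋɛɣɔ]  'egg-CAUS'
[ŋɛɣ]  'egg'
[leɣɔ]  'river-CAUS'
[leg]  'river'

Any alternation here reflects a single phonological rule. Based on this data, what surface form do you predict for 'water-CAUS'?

[riɣɔ]

The stem for 'river' ends in [ɣ] in [leɣɔ] but [g] in [leg].
If /ɣ/ were underlying and a rule turned it into [g] in isolation, 'egg' would also alternate; but it has [ɣ] in both [ŋɛɣɔ] and [ŋɛɣ].
The underlying segment must be /g/; voiced stops become fricatives between vowels, yielding [ɣ] there.
From [rig] the stem 'water' is /rig/; between vowels this yields [riɣɔ].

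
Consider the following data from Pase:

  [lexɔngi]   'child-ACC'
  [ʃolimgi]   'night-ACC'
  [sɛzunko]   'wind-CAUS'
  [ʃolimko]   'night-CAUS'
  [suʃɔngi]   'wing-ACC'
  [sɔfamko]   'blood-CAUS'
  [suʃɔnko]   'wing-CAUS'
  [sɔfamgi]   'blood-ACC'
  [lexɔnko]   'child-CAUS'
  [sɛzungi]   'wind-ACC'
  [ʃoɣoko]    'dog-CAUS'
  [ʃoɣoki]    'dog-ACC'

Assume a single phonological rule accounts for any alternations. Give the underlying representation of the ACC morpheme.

/-gi/

The ACC morpheme has two allomorphs, [-gi] and [-ki].
The CAUS suffix, which begins with [k], is invariant after every stem; so [k] is not altered by any rule here.
So the underlying form is /-gi/, and voiced stops become voiceless after a vowel.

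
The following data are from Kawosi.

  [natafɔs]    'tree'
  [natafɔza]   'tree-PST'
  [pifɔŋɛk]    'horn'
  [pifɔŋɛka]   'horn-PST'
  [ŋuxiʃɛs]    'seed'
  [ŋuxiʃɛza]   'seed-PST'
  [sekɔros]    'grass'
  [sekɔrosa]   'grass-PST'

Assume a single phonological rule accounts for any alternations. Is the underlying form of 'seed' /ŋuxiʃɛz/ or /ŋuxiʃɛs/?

/ŋuxiʃɛz/

The stem for 'seed' ends in [s] in [ŋuxiʃɛs] but [z] in [ŋuxiʃɛza].
But 'grass' keeps [s] in both environments ([sekɔros], [sekɔrosa]), so there is no rule changing /s/ to [z] before the PST suffix.
So /z/ is underlying, and a rule of word-final obstruent devoicing — voiced obstruents become voiceless word-finally — gives [s].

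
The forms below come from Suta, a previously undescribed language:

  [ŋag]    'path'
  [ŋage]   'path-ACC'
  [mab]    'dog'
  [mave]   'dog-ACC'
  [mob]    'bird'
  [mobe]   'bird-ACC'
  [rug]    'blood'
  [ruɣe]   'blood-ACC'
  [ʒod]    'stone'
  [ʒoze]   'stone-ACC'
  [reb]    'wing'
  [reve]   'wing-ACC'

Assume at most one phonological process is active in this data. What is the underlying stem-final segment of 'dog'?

/v/

The root 'dog' surfaces as [mab] and [mave], with a stem-final [b] ~ [v] alternation.
Compare 'bird', with invariant [b] in [mob] and [mobe]: an analysis with underlying /b/ and a rule producing [v] before the ACC suffix would wrongly predict alternation here too.
So /v/ is underlying, and a rule of word-final hardening — voiced fricatives become stops word-finally — gives [b].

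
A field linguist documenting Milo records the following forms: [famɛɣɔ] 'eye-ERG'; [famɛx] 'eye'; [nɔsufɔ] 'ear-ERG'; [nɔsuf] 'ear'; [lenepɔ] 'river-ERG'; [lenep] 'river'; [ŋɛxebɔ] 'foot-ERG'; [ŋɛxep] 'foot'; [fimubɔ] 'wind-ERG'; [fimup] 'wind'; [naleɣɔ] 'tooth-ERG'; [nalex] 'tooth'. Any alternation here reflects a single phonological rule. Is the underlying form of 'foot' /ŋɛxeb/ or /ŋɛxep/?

/ŋɛxeb/

'foot' shows [b] ~ [p] at the end of the stem ([ŋɛxebɔ] vs [ŋɛxep]).
The stem 'river' ([lenepɔ], [lenep]) shows [p] unchanged in both environments, so [p] cannot be basic with [b] derived before the ERG suffix.
The underlying segment must be /b/; voiced obstruents become voiceless word-finally, yielding [p] there.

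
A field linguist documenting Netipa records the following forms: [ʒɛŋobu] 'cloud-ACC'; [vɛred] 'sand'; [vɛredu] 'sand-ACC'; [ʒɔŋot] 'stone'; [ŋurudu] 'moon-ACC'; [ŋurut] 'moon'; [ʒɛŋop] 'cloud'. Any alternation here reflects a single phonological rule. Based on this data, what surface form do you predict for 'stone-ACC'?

[ʒɔŋodu]

'moon' shows [t] ~ [d] at the end of the stem ([ŋurut] vs [ŋurudu]).
If /d/ were underlying and a rule turned it into [t] in isolation, 'sand' would also alternate; but it has [d] in both [vɛred] and [vɛredu].
Therefore /t/ is basic and [d] is derived by intervocalic voicing (voiceless stops become voiced between vowels).
From [ʒɔŋot] the stem 'stone' is /ʒɔŋot/; between vowels this yields [ʒɔŋodu].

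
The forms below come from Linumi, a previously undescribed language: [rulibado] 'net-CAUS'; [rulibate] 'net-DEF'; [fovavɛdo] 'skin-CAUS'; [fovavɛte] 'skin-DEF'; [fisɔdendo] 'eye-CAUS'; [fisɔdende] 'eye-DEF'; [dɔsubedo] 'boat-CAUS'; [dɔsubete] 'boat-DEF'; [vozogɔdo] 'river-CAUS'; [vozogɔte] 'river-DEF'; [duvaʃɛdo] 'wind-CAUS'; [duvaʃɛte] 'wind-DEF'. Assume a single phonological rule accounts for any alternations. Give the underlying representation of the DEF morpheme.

/-te/

The DEF morpheme has two allomorphs, [-de] and [-te].
The CAUS suffix, which begins with [d], is invariant after every stem; so [d] is not altered by any rule here.
The DEF suffix is therefore /-te/ underlyingly, with post-nasal voicing: voiceless stops become voiced after a nasal.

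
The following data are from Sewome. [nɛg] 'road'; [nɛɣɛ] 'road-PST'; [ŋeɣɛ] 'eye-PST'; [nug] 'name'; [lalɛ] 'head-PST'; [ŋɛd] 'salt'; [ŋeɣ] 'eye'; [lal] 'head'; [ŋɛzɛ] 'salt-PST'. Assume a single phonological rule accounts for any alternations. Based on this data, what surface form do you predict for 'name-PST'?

[nuɣɛ]

The root 'road' surfaces as [nɛɣɛ] and [nɛg], with a stem-final [ɣ] ~ [g] alternation.
Compare 'eye', with invariant [ɣ] in [ŋeɣɛ] and [ŋeɣ]: an analysis with underlying /ɣ/ and a rule producing [g] in isolation would wrongly predict alternation here too.
So /g/ is underlying, and a rule of intervocalic spirantization — voiced stops become fricatives between vowels — gives [ɣ].
The one attested form of 'name', [nug], shows underlying /nug/. Applying the same rule between vowels gives [nuɣɛ].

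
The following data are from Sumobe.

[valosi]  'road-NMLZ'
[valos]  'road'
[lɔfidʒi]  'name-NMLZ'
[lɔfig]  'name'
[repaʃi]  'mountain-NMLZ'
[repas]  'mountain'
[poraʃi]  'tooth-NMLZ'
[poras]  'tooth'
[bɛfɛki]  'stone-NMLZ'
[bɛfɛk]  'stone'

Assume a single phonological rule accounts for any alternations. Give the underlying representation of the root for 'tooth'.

/poraʃ/

'tooth' shows [ʃ] ~ [s] at the end of the stem ([poraʃi] vs [poras]).
Compare 'road', with invariant [s] in [valosi] and [valos]: an analysis with underlying /s/ and a rule producing [ʃ] before the NMLZ suffix would wrongly predict alternation here too.
The alternation reflects depalatalization: palato-alveolar /dʒ/ and /ʃ/ become [g] and [s] when no front vowel follows. /ʃ/ is underlying.
So 'tooth' = /poraʃ/.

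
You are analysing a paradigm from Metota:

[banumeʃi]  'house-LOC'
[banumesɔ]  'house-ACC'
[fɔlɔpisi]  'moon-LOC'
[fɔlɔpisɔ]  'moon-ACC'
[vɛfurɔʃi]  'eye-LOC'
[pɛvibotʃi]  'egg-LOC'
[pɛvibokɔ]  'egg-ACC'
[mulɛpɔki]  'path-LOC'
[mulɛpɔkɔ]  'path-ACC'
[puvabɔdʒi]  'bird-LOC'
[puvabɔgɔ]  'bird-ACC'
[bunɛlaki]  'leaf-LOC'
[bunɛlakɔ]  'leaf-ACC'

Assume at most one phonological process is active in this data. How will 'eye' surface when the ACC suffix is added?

In [banumeʃi] and [banumesɔ] the final segment of 'house' alternates: [ʃ] ~ [s].
Compare 'moon', with invariant [s] in [fɔlɔpisi] and [fɔlɔpisɔ]: an analysis with underlying /s/ and a rule producing [ʃ] before the LOC suffix would wrongly predict alternation here too.
The alternation reflects depalatalization: palato-alveolar /tʃ/, /dʒ/ and /ʃ/ become [k], [g] and [s] when no front vowel follows. /ʃ/ is underlying.
From [vɛfurɔʃi] the stem 'eye' is /vɛfurɔʃ/; when no front vowel follows this yields [vɛfurɔsɔ].

[vɛfurɔsɔ]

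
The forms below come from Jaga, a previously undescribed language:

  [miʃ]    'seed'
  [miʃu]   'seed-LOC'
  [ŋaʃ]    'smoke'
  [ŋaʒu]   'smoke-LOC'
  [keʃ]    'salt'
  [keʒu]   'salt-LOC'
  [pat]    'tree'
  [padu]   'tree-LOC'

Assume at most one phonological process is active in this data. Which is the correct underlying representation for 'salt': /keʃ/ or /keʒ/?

/keʒ/

The stem for 'salt' ends in [ʃ] in [keʃ] but [ʒ] in [keʒu].
The stem 'seed' ([miʃ], [miʃu]) shows [ʃ] unchanged in both environments, so [ʃ] cannot be basic with [ʒ] derived before the LOC suffix.
The underlying segment must be /ʒ/; voiced obstruents become voiceless word-finally, yielding [ʃ] there.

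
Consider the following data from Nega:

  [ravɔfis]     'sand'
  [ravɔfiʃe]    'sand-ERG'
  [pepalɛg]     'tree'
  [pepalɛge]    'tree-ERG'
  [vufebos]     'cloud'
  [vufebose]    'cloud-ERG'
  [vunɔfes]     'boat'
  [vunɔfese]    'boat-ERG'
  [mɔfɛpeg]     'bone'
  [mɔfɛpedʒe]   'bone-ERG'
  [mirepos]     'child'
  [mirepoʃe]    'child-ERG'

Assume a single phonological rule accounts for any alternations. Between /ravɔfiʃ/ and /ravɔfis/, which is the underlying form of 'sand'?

/ravɔfiʃ/

The stem for 'sand' ends in [s] in [ravɔfis] but [ʃ] in [ravɔfiʃe].
If /s/ were underlying and a rule turned it into [ʃ] before the ERG suffix, 'cloud' would also alternate; but it has [s] in both [vufebos] and [vufebose].
So /ʃ/ is underlying, and a rule of depalatalization — palato-alveolar /dʒ/ and /ʃ/ become [g] and [s] when no front vowel follows — gives [s].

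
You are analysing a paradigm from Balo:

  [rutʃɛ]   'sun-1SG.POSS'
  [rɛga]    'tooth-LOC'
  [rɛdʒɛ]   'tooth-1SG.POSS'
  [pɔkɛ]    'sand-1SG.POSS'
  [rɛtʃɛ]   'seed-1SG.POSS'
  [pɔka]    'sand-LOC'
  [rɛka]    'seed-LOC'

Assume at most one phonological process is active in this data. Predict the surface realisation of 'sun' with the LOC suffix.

[ruka]

The stem for 'seed' ends in [tʃ] in [rɛtʃɛ] but [k] in [rɛka].
If /k/ were underlying and a rule turned it into [tʃ] before the 1SG.POSS suffix, 'sand' would also alternate; but it has [k] in both [pɔkɛ] and [pɔka].
Therefore /tʃ/ is basic and [k] is derived by depalatalization (palato-alveolar /tʃ/ and /dʒ/ become [k] and [g] when no front vowel follows).
The one attested form of 'sun', [rutʃɛ], shows underlying /rutʃ/. Applying the same rule when no front vowel follows gives [ruka].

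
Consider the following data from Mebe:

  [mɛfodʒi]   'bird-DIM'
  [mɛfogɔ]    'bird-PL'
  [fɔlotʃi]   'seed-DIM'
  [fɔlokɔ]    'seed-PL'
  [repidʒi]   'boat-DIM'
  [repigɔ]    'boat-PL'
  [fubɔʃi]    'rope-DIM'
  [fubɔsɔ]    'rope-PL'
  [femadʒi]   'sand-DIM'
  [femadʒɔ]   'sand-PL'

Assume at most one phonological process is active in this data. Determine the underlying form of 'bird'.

/mɛfog/

The root 'bird' surfaces as [mɛfodʒi] and [mɛfogɔ], with a stem-final [dʒ] ~ [g] alternation.
Compare 'sand', with invariant [dʒ] in [femadʒi] and [femadʒɔ]: an analysis with underlying /dʒ/ and a rule producing [g] before the PL suffix would wrongly predict alternation here too.
So /g/ is underlying, and a rule of palatalization before a front vowel — /k/, /g/ and /s/ become palato-alveolar [tʃ], [dʒ] and [ʃ] before a front vowel — gives [dʒ].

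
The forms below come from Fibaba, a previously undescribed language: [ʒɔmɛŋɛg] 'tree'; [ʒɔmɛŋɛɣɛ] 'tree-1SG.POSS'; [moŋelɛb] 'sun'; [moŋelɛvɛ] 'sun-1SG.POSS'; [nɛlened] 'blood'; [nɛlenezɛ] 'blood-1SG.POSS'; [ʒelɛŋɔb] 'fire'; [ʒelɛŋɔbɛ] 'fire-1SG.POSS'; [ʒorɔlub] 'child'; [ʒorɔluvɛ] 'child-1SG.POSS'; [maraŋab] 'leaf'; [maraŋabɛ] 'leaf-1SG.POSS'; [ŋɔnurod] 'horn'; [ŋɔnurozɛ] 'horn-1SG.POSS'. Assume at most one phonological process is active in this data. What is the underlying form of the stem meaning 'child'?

The stem for 'child' ends in [b] in [ʒorɔlub] but [v] in [ʒorɔluvɛ].
Compare 'leaf', with invariant [b] in [maraŋab] and [maraŋabɛ]: an analysis with underlying /b/ and a rule producing [v] before the 1SG.POSS suffix would wrongly predict alternation here too.
The underlying segment must be /v/; voiced fricatives become stops word-finally, yielding [b] there.

/ʒorɔluv/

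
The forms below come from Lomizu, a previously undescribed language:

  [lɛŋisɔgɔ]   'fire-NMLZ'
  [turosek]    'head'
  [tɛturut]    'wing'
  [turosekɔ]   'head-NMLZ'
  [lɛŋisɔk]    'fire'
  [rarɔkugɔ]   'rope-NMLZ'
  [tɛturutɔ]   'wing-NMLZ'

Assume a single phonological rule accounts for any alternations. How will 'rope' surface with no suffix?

[rarɔkuk]

'fire' shows [k] ~ [g] at the end of the stem ([lɛŋisɔk] vs [lɛŋisɔgɔ]).
But 'head' keeps [k] in both environments ([turosek], [turosekɔ]), so there is no rule changing /k/ to [g] before the NMLZ suffix.
The underlying segment must be /g/; voiced obstruents become voiceless word-finally, yielding [k] there.
From [rarɔkugɔ] the stem 'rope' is /rarɔkug/; word-finally this yields [rarɔkuk].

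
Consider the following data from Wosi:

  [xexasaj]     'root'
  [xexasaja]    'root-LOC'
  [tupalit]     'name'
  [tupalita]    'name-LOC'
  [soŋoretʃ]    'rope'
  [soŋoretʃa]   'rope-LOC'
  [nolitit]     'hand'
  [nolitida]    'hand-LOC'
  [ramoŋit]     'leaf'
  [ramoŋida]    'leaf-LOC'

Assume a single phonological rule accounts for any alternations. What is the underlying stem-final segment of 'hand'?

The root 'hand' surfaces as [nolitit] and [nolitida], with a stem-final [t] ~ [d] alternation.
The stem 'name' ([tupalit], [tupalita]) shows [t] unchanged in both environments, so [t] cannot be basic with [d] derived before the LOC suffix.
The underlying segment must be /d/; voiced obstruents become voiceless word-finally, yielding [t] there.

/d/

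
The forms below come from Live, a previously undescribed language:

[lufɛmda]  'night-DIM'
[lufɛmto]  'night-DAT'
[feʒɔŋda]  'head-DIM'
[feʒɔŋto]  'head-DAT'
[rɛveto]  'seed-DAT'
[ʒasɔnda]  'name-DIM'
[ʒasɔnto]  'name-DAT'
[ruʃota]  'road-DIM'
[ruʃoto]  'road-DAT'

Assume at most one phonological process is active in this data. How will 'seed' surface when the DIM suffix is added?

The DIM suffix surfaces as [-da] and [-ta], depending on the final segment of the stem.
By contrast the DAT suffix keeps its initial [t] throughout — that segment must be underlying.
The DIM suffix is therefore /-da/ underlyingly, with post-vocalic devoicing: voiced stops become voiceless after a vowel.
After 'seed', which ends in a vowel, the suffix surfaces as [-ta], giving [rɛveta].

[rɛveta]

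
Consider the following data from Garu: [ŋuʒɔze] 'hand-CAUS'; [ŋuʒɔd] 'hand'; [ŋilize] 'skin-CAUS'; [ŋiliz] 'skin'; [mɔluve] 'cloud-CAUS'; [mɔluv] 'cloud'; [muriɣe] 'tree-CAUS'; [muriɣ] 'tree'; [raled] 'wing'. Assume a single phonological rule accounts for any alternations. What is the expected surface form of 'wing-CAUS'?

[raleze]

In [ŋuʒɔze] and [ŋuʒɔd] the final segment of 'hand' alternates: [z] ~ [d].
The stem 'skin' ([ŋilize], [ŋiliz]) shows [z] unchanged in both environments, so [z] cannot be basic with [d] derived in isolation.
The alternation reflects intervocalic spirantization: voiced stops become fricatives between vowels. /d/ is underlying.
The one attested form of 'wing', [raled], shows underlying /raled/. Applying the same rule between vowels gives [raleze].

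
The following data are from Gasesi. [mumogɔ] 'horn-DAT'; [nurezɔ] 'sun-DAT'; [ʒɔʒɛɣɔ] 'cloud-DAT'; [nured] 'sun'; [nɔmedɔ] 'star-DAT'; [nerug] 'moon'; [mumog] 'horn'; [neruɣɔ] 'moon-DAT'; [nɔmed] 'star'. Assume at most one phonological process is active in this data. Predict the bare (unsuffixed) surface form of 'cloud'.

The root 'moon' surfaces as [nerug] and [neruɣɔ], with a stem-final [g] ~ [ɣ] alternation.
If /g/ were underlying and a rule turned it into [ɣ] before the DAT suffix, 'horn' would also alternate; but it has [g] in both [mumog] and [mumogɔ].
Therefore /ɣ/ is basic and [g] is derived by word-final hardening (voiced fricatives become stops word-finally).
The one attested form of 'cloud', [ʒɔʒɛɣɔ], shows underlying /ʒɔʒɛɣ/. Applying the same rule word-finally gives [ʒɔʒɛg].

[ʒɔʒɛg]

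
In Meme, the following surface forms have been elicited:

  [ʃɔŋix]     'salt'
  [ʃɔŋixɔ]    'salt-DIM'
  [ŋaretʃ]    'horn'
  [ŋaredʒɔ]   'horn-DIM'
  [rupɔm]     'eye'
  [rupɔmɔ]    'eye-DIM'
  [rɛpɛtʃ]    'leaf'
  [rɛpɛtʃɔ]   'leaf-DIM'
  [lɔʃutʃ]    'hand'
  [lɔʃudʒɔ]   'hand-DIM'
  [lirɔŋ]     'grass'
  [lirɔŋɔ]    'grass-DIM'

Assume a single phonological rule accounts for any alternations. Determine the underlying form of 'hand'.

'hand' shows [tʃ] ~ [dʒ] at the end of the stem ([lɔʃutʃ] vs [lɔʃudʒɔ]).
But 'leaf' keeps [tʃ] in both environments ([rɛpɛtʃ], [rɛpɛtʃɔ]), so there is no rule changing /tʃ/ to [dʒ] before the DIM suffix.
Therefore /dʒ/ is basic and [tʃ] is derived by word-final obstruent devoicing (voiced obstruents become voiceless word-finally).
So 'hand' = /lɔʃudʒ/.

/lɔʃudʒ/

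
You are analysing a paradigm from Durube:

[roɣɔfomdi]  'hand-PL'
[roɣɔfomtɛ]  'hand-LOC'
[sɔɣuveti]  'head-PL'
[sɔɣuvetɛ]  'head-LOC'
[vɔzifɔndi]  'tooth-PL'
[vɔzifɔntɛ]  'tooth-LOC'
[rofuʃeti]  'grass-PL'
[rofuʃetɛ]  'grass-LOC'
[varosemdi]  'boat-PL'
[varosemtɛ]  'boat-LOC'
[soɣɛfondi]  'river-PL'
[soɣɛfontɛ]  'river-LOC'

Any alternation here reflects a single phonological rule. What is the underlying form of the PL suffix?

/-di/

The PL suffix surfaces as [-di] and [-ti], depending on the final segment of the stem.
By contrast the LOC suffix keeps its initial [t] throughout — that segment must be underlying.
So the underlying form is /-di/, and voiced stops become voiceless after a vowel.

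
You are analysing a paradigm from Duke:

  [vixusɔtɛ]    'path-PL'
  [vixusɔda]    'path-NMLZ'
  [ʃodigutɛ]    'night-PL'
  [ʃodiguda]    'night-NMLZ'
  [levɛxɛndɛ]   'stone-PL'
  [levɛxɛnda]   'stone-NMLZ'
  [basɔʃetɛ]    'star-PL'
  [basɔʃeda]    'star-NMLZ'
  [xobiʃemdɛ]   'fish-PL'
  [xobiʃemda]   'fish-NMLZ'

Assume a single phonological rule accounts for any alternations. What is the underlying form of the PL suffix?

The PL morpheme has two allomorphs, [-dɛ] and [-tɛ].
By contrast the NMLZ suffix keeps its initial [d] throughout — that segment must be underlying.
The PL suffix is therefore /-tɛ/ underlyingly, with post-nasal voicing: voiceless stops become voiced after a nasal.

/-tɛ/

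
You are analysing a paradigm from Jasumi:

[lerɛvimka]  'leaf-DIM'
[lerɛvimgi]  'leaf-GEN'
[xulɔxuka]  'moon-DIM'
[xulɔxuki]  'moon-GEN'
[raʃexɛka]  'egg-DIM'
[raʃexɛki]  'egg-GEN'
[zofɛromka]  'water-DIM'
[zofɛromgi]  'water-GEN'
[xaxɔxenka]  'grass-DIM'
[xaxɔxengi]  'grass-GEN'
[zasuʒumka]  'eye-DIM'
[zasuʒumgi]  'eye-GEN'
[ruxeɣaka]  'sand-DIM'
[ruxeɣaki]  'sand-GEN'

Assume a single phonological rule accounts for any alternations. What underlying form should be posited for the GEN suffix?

The GEN suffix surfaces as [-gi] and [-ki], depending on the final segment of the stem.
The DIM suffix, which begins with [k], is invariant after every stem; so [k] is not altered by any rule here.
The GEN suffix is therefore /-gi/ underlyingly, with post-vocalic devoicing: voiced stops become voiceless after a vowel.

/-gi/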